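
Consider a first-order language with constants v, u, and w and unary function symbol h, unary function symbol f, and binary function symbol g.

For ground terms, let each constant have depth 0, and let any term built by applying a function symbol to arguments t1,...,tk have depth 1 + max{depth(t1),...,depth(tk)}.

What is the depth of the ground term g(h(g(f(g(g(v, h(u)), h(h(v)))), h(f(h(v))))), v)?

depth(h(u)) = 1 + depth(u) = 1 + 0 = 1
depth(g(v, h(u))) = 1 + max(0, 1) = 2
depth(h(v)) = 1 + depth(v) = 1 + 0 = 1
depth(h(h(v))) = 1 + depth(h(v)) = 1 + 1 = 2
depth(g(g(v, h(u)), h(h(v)))) = 1 + max(2, 2) = 3
depth(f(g(g(v, h(u)), h(h(v))))) = 1 + depth(g(g(v, h(u)), h(h(v)))) = 1 + 3 = 4
depth(f(h(v))) = 1 + depth(h(v)) = 1 + 1 = 2
depth(h(f(h(v)))) = 1 + depth(f(h(v))) = 1 + 2 = 3
depth(g(f(g(g(v, h(u)), h(h(v)))), h(f(h(v))))) = 1 + max(4, 3) = 5
depth(h(g(f(g(g(v, h(u)), h(h(v)))), h(f(h(v)))))) = 1 + depth(g(f(g(g(v, h(u)), h(h(v)))), h(f(h(v))))) = 1 + 5 = 6
depth(g(h(g(f(g(g(v, h(u)), h(h(v)))), h(f(h(v))))), v)) = 1 + max(6, 0) = 7

7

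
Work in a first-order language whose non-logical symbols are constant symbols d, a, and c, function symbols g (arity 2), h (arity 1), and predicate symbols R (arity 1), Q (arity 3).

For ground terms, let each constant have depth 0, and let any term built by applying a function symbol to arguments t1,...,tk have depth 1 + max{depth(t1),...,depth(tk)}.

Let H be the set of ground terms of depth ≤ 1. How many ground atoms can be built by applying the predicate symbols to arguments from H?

First count ground terms of depth ≤ 1.
Let N_k count ground terms of depth at most k. Each non-constant term of depth ≤ k is some function symbol applied to depth-≤(k−1) arguments, giving N_k = 3 + N_{k-1}^2 + N_{k-1}.
N_0 = 3
N_1 = 3 + 3^2 + 3 = 15
So |H| = 15.
A ground atom is a predicate applied to a tuple of terms from H, so the count is the sum over predicates of |H|^arity:
  R: 15;  Q: 15^3 = 3375
Total ground atoms: 15 + 3375 = 3390.

3390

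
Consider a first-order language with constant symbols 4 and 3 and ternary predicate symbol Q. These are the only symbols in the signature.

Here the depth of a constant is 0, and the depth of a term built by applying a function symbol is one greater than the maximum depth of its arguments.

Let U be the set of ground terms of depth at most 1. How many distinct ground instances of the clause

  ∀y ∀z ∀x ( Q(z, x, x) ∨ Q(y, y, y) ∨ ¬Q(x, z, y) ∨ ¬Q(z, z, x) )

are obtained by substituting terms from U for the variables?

8

Ground terms of depth ≤ 1:
  With no function symbols every ground term is a constant, so there are exactly 2 ground terms at every depth bound.
  N_0 = 2
  N_1 = 2
  Explicitly: 4, 3.
So there are 2 ground terms available for substitution.
The body mentions every one of the 3 quantified variables; since ground terms form a free algebra, no two substitutions collapse to the same formula.
Number of ground instances = 2^3 = 8.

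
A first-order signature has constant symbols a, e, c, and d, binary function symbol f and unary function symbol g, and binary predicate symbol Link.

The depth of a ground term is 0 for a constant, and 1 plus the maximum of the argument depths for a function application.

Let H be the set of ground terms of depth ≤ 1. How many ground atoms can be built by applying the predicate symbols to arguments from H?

576

First count ground terms of depth ≤ 1.
If N_k denotes the number of depth-≤k ground terms, the 4 constants give N_0 = 4, and each function symbol of arity r contributes N_{k-1}^r new terms at level k: N_k = 4 + N_{k-1}^2 + N_{k-1}.
N_0 = 4
N_1 = 4 + 4^2 + 4 = 24
So |H| = 24.
A ground atom is a predicate applied to a tuple of terms from H, so the count is the sum over predicates of |H|^arity:
  Link: 24^2 = 576
Total ground atoms: 576.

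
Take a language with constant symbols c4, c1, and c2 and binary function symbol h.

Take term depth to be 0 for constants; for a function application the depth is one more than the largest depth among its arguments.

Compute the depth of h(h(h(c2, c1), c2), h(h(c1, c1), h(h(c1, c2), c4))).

depth(h(c2, c1)) = 1 + max(0, 0) = 1
depth(h(h(c2, c1), c2)) = 1 + max(1, 0) = 2
depth(h(c1, c1)) = 1 + max(0, 0) = 1
depth(h(c1, c2)) = 1 + max(0, 0) = 1
depth(h(h(c1, c2), c4)) = 1 + max(1, 0) = 2
depth(h(h(c1, c1), h(h(c1, c2), c4))) = 1 + max(1, 2) = 3
depth(h(h(h(c2, c1), c2), h(h(c1, c1), h(h(c1, c2), c4)))) = 1 + max(2, 3) = 4

4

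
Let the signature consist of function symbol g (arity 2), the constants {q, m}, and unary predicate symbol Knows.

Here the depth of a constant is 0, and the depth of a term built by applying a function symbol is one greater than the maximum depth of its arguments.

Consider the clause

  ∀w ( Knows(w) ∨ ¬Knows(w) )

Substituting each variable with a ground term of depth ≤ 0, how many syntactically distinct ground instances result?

2

Ground terms of depth ≤ 0:
  Count level by level. With function symbols g/2, the terms of depth ≤ k are the 2 constants together with each function applied to depth-≤(k−1) tuples, so N_k = 2 + N_{k-1}^2.
  N_0 = 2
  Explicitly: q, m.
So there are 2 ground terms available for substitution.
The body mentions the single quantified variable w; since ground terms form a free algebra, no two substitutions collapse to the same formula.
Number of ground instances = 2.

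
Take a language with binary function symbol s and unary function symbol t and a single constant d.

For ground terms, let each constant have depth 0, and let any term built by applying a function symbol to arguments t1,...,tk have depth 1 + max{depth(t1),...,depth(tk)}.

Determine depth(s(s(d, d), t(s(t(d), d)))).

depth(s(d, d)) = 1 + max(0, 0) = 1
depth(t(d)) = 1 + depth(d) = 1 + 0 = 1
depth(s(t(d), d)) = 1 + max(1, 0) = 2
depth(t(s(t(d), d))) = 1 + depth(s(t(d), d)) = 1 + 2 = 3
depth(s(s(d, d), t(s(t(d), d)))) = 1 + max(1, 3) = 4

4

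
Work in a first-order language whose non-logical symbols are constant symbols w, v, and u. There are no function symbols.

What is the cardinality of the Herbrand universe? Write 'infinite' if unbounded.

There are no function symbols, so every ground term is one of the 3 constants.
The Herbrand universe is {w, v, u}, which is finite with 3 elements.

3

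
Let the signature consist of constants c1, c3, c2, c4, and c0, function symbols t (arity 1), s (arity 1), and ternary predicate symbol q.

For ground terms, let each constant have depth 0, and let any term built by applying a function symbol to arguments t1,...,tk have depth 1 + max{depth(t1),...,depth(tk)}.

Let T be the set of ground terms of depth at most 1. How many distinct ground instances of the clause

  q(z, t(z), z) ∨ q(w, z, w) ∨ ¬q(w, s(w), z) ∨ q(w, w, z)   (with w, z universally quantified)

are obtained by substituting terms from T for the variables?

225

Ground terms of depth ≤ 1:
  If N_k denotes the number of depth-≤k ground terms, the 5 constants give N_0 = 5, and each function symbol of arity r contributes N_{k-1}^r new terms at level k: N_k = 5 + N_{k-1} + N_{k-1}.
  N_0 = 5
  N_1 = 5 + 5 + 5 = 15
So there are 15 ground terms available for substitution.
The body mentions every one of the 2 quantified variables; since ground terms form a free algebra, no two substitutions collapse to the same formula.
Number of ground instances = 15^2 = 225.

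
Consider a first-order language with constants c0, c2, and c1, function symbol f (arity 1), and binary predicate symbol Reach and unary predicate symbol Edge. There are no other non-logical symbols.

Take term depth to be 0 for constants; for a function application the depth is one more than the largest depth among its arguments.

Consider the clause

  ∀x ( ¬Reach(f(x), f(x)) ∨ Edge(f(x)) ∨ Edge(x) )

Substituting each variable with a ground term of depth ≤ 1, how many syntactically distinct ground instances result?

Ground terms of depth ≤ 1:
  Let N_k = |{terms of depth ≤ k}|. Then N_0 = 3 and N_k = 3 + N_{k-1} for k ≥ 1 (one summand per function symbol, arity giving the exponent).
  N_0 = 3
  N_1 = 3 + 3 = 6
  Explicitly: c0, c2, c1, f(c0), f(c2), f(c1).
So there are 6 ground terms available for substitution.
There is 1 variable to instantiate (x),  occurring in at least one literal, so different choices give different ground instances.
Number of ground instances = 6.

6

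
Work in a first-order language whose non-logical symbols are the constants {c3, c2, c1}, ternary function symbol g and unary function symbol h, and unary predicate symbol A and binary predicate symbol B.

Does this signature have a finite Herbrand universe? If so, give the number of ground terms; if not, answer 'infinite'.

infinite

The signature has at least one function symbol (g, arity 3) and at least one constant (c3).
Iterating g gives infinitely many distinct ground terms: c3, g(c3, c3, c3), g(g(c3, c3, c3), g(c3, c3, c3), g(c3, c3, c3)), ...
So the Herbrand universe is infinite.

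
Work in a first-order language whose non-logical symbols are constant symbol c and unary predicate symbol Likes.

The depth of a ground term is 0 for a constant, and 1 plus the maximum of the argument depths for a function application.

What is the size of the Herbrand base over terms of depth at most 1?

First count ground terms of depth ≤ 1.
With no function symbols every ground term is a constant, so there is exactly 1 ground term at every depth bound.
N_0 = 1
N_1 = 1
So |H| = 1.
A ground atom is a predicate applied to a tuple of terms from H, so the count is the sum over predicates of |H|^arity:
  Likes: 1
Total ground atoms: 1.

1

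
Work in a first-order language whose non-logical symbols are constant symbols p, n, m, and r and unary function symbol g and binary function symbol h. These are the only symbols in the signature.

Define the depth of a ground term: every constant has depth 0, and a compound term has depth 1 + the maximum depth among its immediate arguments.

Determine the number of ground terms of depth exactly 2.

580

Let N_k count ground terms of depth at most k. Each non-constant term of depth ≤ k is some function symbol applied to depth-≤(k−1) arguments, giving N_k = 4 + N_{k-1} + N_{k-1}^2.
N_0 = 4
N_1 = 4 + 4 + 4^2 = 24
N_2 = 4 + 24 + 24^2 = 604
Terms of depth exactly 2: N_2 − N_1 = 604 − 24 = 580.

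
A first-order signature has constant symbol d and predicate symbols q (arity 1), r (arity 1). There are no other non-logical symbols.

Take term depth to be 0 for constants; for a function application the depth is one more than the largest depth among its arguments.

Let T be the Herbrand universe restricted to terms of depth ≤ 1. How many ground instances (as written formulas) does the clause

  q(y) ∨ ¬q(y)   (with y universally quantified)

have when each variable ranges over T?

Ground terms of depth ≤ 1:
  With no function symbols every ground term is a constant, so there is exactly 1 ground term at every depth bound.
  N_0 = 1
  N_1 = 1
  Explicitly: d.
So there is exactly 1 ground term available for substitution.
The clause has 1 distinct variable (y), which appears in the body. In the free term algebra distinct substitutions yield syntactically distinct ground instances.
Number of ground instances = 1.

1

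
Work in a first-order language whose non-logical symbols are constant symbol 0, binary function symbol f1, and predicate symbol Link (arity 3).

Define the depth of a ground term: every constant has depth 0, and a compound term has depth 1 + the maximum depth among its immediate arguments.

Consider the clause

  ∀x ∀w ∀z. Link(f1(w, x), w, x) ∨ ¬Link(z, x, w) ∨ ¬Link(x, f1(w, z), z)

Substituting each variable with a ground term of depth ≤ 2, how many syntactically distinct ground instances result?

125

Ground terms of depth ≤ 2:
  Write N_k for the number of ground terms of depth ≤ k. A term of depth ≤ k is either a constant or a function symbol applied to arguments of depth ≤ k−1, so N_k = 1 + N_{k-1}^2.
  N_0 = 1
  N_1 = 1 + 1^2 = 2
  N_2 = 1 + 2^2 = 5
So there are 5 ground terms available for substitution.
Each of x, w, z ranges independently over the available ground terms, and distinct assignments produce distinct instances.
Number of ground instances = 5^3 = 125.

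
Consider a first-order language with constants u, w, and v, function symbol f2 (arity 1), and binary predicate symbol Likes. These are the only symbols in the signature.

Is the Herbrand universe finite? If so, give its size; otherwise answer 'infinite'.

The signature has at least one function symbol (f2, arity 1) and at least one constant (u).
Iterating f2 gives infinitely many distinct ground terms: u, f2(u), f2(f2(u)), ...
So the Herbrand universe is infinite.

infinite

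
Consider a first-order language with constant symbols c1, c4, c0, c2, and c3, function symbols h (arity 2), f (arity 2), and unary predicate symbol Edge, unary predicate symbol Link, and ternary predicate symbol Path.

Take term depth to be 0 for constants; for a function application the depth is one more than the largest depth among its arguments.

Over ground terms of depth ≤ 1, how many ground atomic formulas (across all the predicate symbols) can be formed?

166485

First count ground terms of depth ≤ 1.
Let N_k count ground terms of depth at most k. Each non-constant term of depth ≤ k is some function symbol applied to depth-≤(k−1) arguments, giving N_k = 5 + N_{k-1}^2 + N_{k-1}^2.
N_0 = 5
N_1 = 5 + 5^2 + 5^2 = 55
So |H| = 55.
A ground atom is a predicate applied to a tuple of terms from H, so the count is the sum over predicates of |H|^arity:
  Edge: 55;  Link: 55;  Path: 55^3 = 166375
Total ground atoms: 55 + 55 + 166375 = 166485.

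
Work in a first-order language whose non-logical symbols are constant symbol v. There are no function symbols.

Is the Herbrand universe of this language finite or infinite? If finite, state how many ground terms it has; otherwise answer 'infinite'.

1

There are no function symbols, so the only ground term is the single constant.
The Herbrand universe is {v}, finite with 1 element.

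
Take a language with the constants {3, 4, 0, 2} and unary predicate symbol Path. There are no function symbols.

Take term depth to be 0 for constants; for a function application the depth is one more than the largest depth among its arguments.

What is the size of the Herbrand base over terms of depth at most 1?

First count ground terms of depth ≤ 1.
With no function symbols every ground term is a constant, so there are exactly 4 ground terms at every depth bound.
N_0 = 4
N_1 = 4
So |H| = 4.
For each predicate symbol, the number of ground atoms is |H| raised to its arity; summing:
  Path: 4
Total ground atoms: 4.

4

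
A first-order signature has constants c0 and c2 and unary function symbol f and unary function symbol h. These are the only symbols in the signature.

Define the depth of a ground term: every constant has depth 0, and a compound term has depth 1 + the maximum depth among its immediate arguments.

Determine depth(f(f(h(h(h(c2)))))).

depth(h(c2)) = 1 + depth(c2) = 1 + 0 = 1
depth(h(h(c2))) = 1 + depth(h(c2)) = 1 + 1 = 2
depth(h(h(h(c2)))) = 1 + depth(h(h(c2))) = 1 + 2 = 3
depth(f(h(h(h(c2))))) = 1 + depth(h(h(h(c2)))) = 1 + 3 = 4
depth(f(f(h(h(h(c2)))))) = 1 + depth(f(h(h(h(c2))))) = 1 + 4 = 5

5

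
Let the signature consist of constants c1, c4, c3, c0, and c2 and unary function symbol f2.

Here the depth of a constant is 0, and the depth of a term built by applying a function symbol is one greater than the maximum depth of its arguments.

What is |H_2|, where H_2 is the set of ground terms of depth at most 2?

Let N_k = |{terms of depth ≤ k}|. Then N_0 = 5 and N_k = 5 + N_{k-1} for k ≥ 1 (one summand per function symbol, arity giving the exponent).
N_0 = 5
N_1 = 5 + 5 = 10
N_2 = 5 + 10 = 15

15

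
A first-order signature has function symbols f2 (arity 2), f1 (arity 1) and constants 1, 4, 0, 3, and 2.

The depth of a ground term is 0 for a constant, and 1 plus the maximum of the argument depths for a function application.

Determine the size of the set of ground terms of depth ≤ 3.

If N_k denotes the number of depth-≤k ground terms, the 5 constants give N_0 = 5, and each function symbol of arity r contributes N_{k-1}^r new terms at level k: N_k = 5 + N_{k-1}^2 + N_{k-1}.
N_0 = 5
N_1 = 5 + 5^2 + 5 = 35
N_2 = 5 + 35^2 + 35 = 1265
N_3 = 5 + 1265^2 + 1265 = 1601495

1601495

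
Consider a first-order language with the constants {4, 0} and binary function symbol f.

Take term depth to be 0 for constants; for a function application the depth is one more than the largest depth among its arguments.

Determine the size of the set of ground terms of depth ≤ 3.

1446

Let N_k count ground terms of depth at most k. Each non-constant term of depth ≤ k is some function symbol applied to depth-≤(k−1) arguments, giving N_k = 2 + N_{k-1}^2.
N_0 = 2
N_1 = 2 + 2^2 = 6
N_2 = 2 + 6^2 = 38
N_3 = 2 + 38^2 = 1446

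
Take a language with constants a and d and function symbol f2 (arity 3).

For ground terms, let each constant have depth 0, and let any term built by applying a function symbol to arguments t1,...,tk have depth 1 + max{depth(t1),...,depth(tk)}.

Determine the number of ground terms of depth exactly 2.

Write N_k for the number of ground terms of depth ≤ k. A term of depth ≤ k is either a constant or a function symbol applied to arguments of depth ≤ k−1, so N_k = 2 + N_{k-1}^3.
N_0 = 2
N_1 = 2 + 2^3 = 10
N_2 = 2 + 10^3 = 1002
Terms of depth exactly 2: N_2 − N_1 = 1002 − 10 = 992.

992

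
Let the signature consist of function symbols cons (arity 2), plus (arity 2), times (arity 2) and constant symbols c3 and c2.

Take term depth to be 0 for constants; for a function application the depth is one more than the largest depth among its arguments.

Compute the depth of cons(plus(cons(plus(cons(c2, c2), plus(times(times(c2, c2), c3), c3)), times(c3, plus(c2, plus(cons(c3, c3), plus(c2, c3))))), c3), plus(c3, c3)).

depth(cons(c2, c2)) = 1 + max(0, 0) = 1
depth(times(c2, c2)) = 1 + max(0, 0) = 1
depth(times(times(c2, c2), c3)) = 1 + max(1, 0) = 2
depth(plus(times(times(c2, c2), c3), c3)) = 1 + max(2, 0) = 3
depth(plus(cons(c2, c2), plus(times(times(c2, c2), c3), c3))) = 1 + max(1, 3) = 4
depth(cons(c3, c3)) = 1 + max(0, 0) = 1
depth(plus(c2, c3)) = 1 + max(0, 0) = 1
depth(plus(cons(c3, c3), plus(c2, c3))) = 1 + max(1, 1) = 2
depth(plus(c2, plus(cons(c3, c3), plus(c2, c3)))) = 1 + max(0, 2) = 3
depth(times(c3, plus(c2, plus(cons(c3, c3), plus(c2, c3))))) = 1 + max(0, 3) = 4
depth(cons(plus(cons(c2, c2), plus(times(times(c2, c2), c3), c3)), times(c3, plus(c2, plus(cons(c3, c3), plus(c2, c3)))))) = 1 + max(4, 4) = 5
depth(plus(cons(plus(cons(c2, c2), plus(times(times(c2, c2), c3), c3)), times(c3, plus(c2, plus(cons(c3, c3), plus(c2, c3))))), c3)) = 1 + max(5, 0) = 6
depth(plus(c3, c3)) = 1 + max(0, 0) = 1
depth(cons(plus(cons(plus(cons(c2, c2), plus(times(times(c2, c2), c3), c3)), times(c3, plus(c2, plus(cons(c3, c3), plus(c2, c3))))), c3), plus(c3, c3))) = 1 + max(6, 1) = 7

7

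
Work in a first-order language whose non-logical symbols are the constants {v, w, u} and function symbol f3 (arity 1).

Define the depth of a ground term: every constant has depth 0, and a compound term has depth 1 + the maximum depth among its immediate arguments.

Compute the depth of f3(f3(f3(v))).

depth(f3(v)) = 1 + depth(v) = 1 + 0 = 1
depth(f3(f3(v))) = 1 + depth(f3(v)) = 1 + 1 = 2
depth(f3(f3(f3(v)))) = 1 + depth(f3(f3(v))) = 1 + 2 = 3

3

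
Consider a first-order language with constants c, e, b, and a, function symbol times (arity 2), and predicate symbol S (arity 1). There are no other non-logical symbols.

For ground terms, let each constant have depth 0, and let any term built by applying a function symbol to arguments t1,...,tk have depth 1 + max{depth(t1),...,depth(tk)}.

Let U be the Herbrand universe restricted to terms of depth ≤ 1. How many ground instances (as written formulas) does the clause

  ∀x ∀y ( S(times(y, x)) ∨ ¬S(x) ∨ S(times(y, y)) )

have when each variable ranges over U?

400

Ground terms of depth ≤ 1:
  Let N_k = |{terms of depth ≤ k}|. Then N_0 = 4 and N_k = 4 + N_{k-1}^2 for k ≥ 1 (one summand per function symbol, arity giving the exponent).
  N_0 = 4
  N_1 = 4 + 4^2 = 20
So there are 20 ground terms available for substitution.
The clause has 2 distinct variables (x, y), each appearing in the body. In the free term algebra distinct substitutions yield syntactically distinct ground instances.
Number of ground instances = 20^2 = 400.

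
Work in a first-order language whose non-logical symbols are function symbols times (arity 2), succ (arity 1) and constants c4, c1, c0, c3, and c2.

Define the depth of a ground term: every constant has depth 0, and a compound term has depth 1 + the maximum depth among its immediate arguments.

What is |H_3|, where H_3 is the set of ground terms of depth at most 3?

1601495

Write N_k for the number of ground terms of depth ≤ k. A term of depth ≤ k is either a constant or a function symbol applied to arguments of depth ≤ k−1, so N_k = 5 + N_{k-1}^2 + N_{k-1}.
N_0 = 5
N_1 = 5 + 5^2 + 5 = 35
N_2 = 5 + 35^2 + 35 = 1265
N_3 = 5 + 1265^2 + 1265 = 1601495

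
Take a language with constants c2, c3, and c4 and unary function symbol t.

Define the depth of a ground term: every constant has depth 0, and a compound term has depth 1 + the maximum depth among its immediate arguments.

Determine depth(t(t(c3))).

depth(t(c3)) = 1 + depth(c3) = 1 + 0 = 1
depth(t(t(c3))) = 1 + depth(t(c3)) = 1 + 1 = 2

2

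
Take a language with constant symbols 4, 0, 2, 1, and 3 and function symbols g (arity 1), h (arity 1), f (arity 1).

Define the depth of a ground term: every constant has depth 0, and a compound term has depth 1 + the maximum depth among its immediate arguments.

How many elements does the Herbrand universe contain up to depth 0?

Let N_k = |{terms of depth ≤ k}|. Then N_0 = 5 and N_k = 5 + N_{k-1} + N_{k-1} + N_{k-1} for k ≥ 1 (one summand per function symbol, arity giving the exponent).
N_0 = 5

5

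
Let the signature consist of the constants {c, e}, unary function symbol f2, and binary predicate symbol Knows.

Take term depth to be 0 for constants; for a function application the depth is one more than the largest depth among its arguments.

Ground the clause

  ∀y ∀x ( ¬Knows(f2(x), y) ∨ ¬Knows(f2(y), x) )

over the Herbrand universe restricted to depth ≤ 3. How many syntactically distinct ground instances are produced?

Ground terms of depth ≤ 3:
  Let N_k count ground terms of depth at most k. Each non-constant term of depth ≤ k is some function symbol applied to depth-≤(k−1) arguments, giving N_k = 2 + N_{k-1}.
  N_0 = 2
  N_1 = 2 + 2 = 4
  N_2 = 2 + 4 = 6
  N_3 = 2 + 6 = 8
  Explicitly: c, e, f2(c), f2(e), f2(f2(c)), f2(f2(e)), f2(f2(f2(c))), f2(f2(f2(e))).
So there are 8 ground terms available for substitution.
Each of y, x ranges independently over the available ground terms, and distinct assignments produce distinct instances.
Number of ground instances = 8^2 = 64.

64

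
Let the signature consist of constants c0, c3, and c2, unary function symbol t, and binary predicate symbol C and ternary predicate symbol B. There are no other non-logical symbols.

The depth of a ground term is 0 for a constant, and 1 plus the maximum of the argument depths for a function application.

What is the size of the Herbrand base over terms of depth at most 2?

First count ground terms of depth ≤ 2.
Write N_k for the number of ground terms of depth ≤ k. A term of depth ≤ k is either a constant or a function symbol applied to arguments of depth ≤ k−1, so N_k = 3 + N_{k-1}.
N_0 = 3
N_1 = 3 + 3 = 6
N_2 = 3 + 6 = 9
Explicitly: c0, c3, c2, t(c0), t(c3), t(c2), t(t(c0)), t(t(c3)), t(t(c2)).
So |H| = 9.
For each predicate symbol, the number of ground atoms is |H| raised to its arity; summing:
  C: 9^2 = 81;  B: 9^3 = 729
Total ground atoms: 81 + 729 = 810.

810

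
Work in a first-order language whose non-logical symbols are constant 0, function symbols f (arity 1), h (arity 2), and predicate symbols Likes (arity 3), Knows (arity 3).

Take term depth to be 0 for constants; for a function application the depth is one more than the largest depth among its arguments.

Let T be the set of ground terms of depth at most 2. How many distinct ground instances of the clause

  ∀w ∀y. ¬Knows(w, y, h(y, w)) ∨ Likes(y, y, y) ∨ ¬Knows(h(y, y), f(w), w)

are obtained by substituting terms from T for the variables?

Ground terms of depth ≤ 2:
  If N_k denotes the number of depth-≤k ground terms, the 1 constant gives N_0 = 1, and each function symbol of arity r contributes N_{k-1}^r new terms at level k: N_k = 1 + N_{k-1} + N_{k-1}^2.
  N_0 = 1
  N_1 = 1 + 1 + 1^2 = 3
  N_2 = 1 + 3 + 3^2 = 13
So there are 13 ground terms available for substitution.
Each of w, y ranges independently over the available ground terms, and distinct assignments produce distinct instances.
Number of ground instances = 13^2 = 169.

169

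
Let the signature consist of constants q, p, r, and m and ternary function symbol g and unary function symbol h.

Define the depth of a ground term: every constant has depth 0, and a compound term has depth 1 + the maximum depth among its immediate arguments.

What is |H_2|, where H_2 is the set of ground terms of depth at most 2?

Let N_k = |{terms of depth ≤ k}|. Then N_0 = 4 and N_k = 4 + N_{k-1}^3 + N_{k-1} for k ≥ 1 (one summand per function symbol, arity giving the exponent).
N_0 = 4
N_1 = 4 + 4^3 + 4 = 72
N_2 = 4 + 72^3 + 72 = 373324

373324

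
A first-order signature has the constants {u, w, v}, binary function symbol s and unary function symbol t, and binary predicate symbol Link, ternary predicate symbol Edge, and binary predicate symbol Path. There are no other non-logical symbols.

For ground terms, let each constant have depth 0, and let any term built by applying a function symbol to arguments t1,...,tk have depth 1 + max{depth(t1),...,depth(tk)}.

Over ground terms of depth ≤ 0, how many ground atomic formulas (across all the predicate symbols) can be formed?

45

First count ground terms of depth ≤ 0.
If N_k denotes the number of depth-≤k ground terms, the 3 constants give N_0 = 3, and each function symbol of arity r contributes N_{k-1}^r new terms at level k: N_k = 3 + N_{k-1}^2 + N_{k-1}.
N_0 = 3
So |H| = 3.
Ground atoms are formed by filling each argument slot of a predicate with a term from H, so an r-ary predicate gives |H|^r atoms:
  Link: 3^2 = 9;  Edge: 3^3 = 27;  Path: 3^2 = 9
Total ground atoms: 9 + 27 + 9 = 45.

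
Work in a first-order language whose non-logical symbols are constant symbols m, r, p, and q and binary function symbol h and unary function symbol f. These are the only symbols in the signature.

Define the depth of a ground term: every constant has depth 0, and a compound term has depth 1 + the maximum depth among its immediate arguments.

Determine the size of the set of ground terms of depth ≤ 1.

24

Let N_k = |{terms of depth ≤ k}|. Then N_0 = 4 and N_k = 4 + N_{k-1}^2 + N_{k-1} for k ≥ 1 (one summand per function symbol, arity giving the exponent).
N_0 = 4
N_1 = 4 + 4^2 + 4 = 24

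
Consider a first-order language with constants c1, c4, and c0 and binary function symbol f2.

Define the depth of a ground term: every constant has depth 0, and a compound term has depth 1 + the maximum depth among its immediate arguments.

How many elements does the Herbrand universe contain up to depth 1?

12

Let N_k = |{terms of depth ≤ k}|. Then N_0 = 3 and N_k = 3 + N_{k-1}^2 for k ≥ 1 (one summand per function symbol, arity giving the exponent).
N_0 = 3
N_1 = 3 + 3^2 = 12
Explicitly: c1, c4, c0, f2(c1, c1), f2(c1, c4), f2(c1, c0), f2(c4, c1), f2(c4, c4), f2(c4, c0), f2(c0, c1), f2(c0, c4), f2(c0, c0).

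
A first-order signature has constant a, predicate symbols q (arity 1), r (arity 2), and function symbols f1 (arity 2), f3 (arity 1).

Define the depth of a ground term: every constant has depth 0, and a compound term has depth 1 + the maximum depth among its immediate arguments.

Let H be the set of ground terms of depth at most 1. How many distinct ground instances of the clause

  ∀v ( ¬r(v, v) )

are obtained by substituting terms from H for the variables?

Ground terms of depth ≤ 1:
  Write N_k for the number of ground terms of depth ≤ k. A term of depth ≤ k is either a constant or a function symbol applied to arguments of depth ≤ k−1, so N_k = 1 + N_{k-1}^2 + N_{k-1}.
  N_0 = 1
  N_1 = 1 + 1^2 + 1 = 3
So there are 3 ground terms available for substitution.
The variable v ranges independently over the available ground terms, and distinct assignments produce distinct instances.
Number of ground instances = 3.

3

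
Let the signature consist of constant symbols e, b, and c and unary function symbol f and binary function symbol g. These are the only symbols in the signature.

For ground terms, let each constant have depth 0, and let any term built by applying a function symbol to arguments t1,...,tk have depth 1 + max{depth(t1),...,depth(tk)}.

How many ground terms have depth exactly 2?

228

If N_k denotes the number of depth-≤k ground terms, the 3 constants give N_0 = 3, and each function symbol of arity r contributes N_{k-1}^r new terms at level k: N_k = 3 + N_{k-1} + N_{k-1}^2.
N_0 = 3
N_1 = 3 + 3 + 3^2 = 15
N_2 = 3 + 15 + 15^2 = 243
Terms of depth exactly 2: N_2 − N_1 = 243 − 15 = 228.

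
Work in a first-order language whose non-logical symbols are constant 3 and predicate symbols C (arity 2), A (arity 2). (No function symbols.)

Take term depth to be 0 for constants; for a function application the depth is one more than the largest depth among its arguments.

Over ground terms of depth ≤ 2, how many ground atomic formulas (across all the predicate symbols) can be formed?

First count ground terms of depth ≤ 2.
With no function symbols every ground term is a constant, so there is exactly 1 ground term at every depth bound.
N_0 = 1
N_1 = 1
N_2 = 1
Explicitly: 3.
So |H| = 1.
For each predicate symbol, the number of ground atoms is |H| raised to its arity; summing:
  C: 1^2 = 1;  A: 1^2 = 1
Total ground atoms: 1 + 1 = 2.

2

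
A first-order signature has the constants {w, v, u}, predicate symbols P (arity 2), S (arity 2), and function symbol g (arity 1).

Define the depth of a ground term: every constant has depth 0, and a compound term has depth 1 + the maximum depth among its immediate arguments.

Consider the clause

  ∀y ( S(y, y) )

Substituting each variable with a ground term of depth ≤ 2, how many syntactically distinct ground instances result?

9

Ground terms of depth ≤ 2:
  Let N_k count ground terms of depth at most k. Each non-constant term of depth ≤ k is some function symbol applied to depth-≤(k−1) arguments, giving N_k = 3 + N_{k-1}.
  N_0 = 3
  N_1 = 3 + 3 = 6
  N_2 = 3 + 6 = 9
So there are 9 ground terms available for substitution.
The clause has 1 distinct variable (y), which appears in the body. In the free term algebra distinct substitutions yield syntactically distinct ground instances.
Number of ground instances = 9.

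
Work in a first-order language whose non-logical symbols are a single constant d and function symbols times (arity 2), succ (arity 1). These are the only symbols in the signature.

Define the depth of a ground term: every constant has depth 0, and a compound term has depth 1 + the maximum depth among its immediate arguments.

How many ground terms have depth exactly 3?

170

Count level by level. With function symbols times/2, succ/1, the terms of depth ≤ k are the 1 constant together with each function applied to depth-≤(k−1) tuples, so N_k = 1 + N_{k-1}^2 + N_{k-1}.
N_0 = 1
N_1 = 1 + 1^2 + 1 = 3
N_2 = 1 + 3^2 + 3 = 13
N_3 = 1 + 13^2 + 13 = 183
Terms of depth exactly 3: N_3 − N_2 = 183 − 13 = 170.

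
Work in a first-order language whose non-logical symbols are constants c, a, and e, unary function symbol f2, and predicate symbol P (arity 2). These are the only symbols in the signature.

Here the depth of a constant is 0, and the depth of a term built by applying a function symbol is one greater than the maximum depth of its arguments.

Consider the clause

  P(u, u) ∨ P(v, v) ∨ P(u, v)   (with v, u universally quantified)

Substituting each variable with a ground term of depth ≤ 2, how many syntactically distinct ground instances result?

81

Ground terms of depth ≤ 2:
  If N_k denotes the number of depth-≤k ground terms, the 3 constants give N_0 = 3, and each function symbol of arity r contributes N_{k-1}^r new terms at level k: N_k = 3 + N_{k-1}.
  N_0 = 3
  N_1 = 3 + 3 = 6
  N_2 = 3 + 6 = 9
So there are 9 ground terms available for substitution.
The body mentions every one of the 2 quantified variables; since ground terms form a free algebra, no two substitutions collapse to the same formula.
Number of ground instances = 9^2 = 81.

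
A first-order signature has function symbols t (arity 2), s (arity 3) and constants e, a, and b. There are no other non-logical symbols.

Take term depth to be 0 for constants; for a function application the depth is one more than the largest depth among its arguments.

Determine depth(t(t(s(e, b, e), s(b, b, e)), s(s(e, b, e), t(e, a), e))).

3

depth(s(e, b, e)) = 1 + max(0, 0, 0) = 1
depth(s(b, b, e)) = 1 + max(0, 0, 0) = 1
depth(t(s(e, b, e), s(b, b, e))) = 1 + max(1, 1) = 2
depth(t(e, a)) = 1 + max(0, 0) = 1
depth(s(s(e, b, e), t(e, a), e)) = 1 + max(1, 1, 0) = 2
depth(t(t(s(e, b, e), s(b, b, e)), s(s(e, b, e), t(e, a), e))) = 1 + max(2, 2) = 3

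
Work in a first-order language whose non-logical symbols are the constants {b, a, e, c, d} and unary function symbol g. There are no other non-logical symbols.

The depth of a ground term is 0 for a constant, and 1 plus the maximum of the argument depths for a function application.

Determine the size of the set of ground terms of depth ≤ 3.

20

Let N_k count ground terms of depth at most k. Each non-constant term of depth ≤ k is some function symbol applied to depth-≤(k−1) arguments, giving N_k = 5 + N_{k-1}.
N_0 = 5
N_1 = 5 + 5 = 10
N_2 = 5 + 10 = 15
N_3 = 5 + 15 = 20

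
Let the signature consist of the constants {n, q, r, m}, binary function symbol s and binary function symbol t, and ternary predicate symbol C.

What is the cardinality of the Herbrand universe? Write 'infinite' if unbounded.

infinite

The signature has at least one function symbol (s, arity 2) and at least one constant (n).
Iterating s gives infinitely many distinct ground terms: n, s(n, n), s(s(n, n), s(n, n)), ...
So the Herbrand universe is infinite.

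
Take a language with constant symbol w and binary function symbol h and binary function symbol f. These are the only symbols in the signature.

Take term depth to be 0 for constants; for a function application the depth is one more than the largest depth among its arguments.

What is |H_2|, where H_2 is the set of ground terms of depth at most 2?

19

Let N_k count ground terms of depth at most k. Each non-constant term of depth ≤ k is some function symbol applied to depth-≤(k−1) arguments, giving N_k = 1 + N_{k-1}^2 + N_{k-1}^2.
N_0 = 1
N_1 = 1 + 1^2 + 1^2 = 3
N_2 = 1 + 3^2 + 3^2 = 19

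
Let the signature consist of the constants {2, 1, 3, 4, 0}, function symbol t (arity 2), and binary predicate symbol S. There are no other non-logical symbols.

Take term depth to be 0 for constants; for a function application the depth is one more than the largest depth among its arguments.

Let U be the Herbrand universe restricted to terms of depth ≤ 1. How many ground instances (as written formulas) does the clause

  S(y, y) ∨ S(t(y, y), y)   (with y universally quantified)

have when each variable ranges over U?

Ground terms of depth ≤ 1:
  Count level by level. With function symbols t/2, the terms of depth ≤ k are the 5 constants together with each function applied to depth-≤(k−1) tuples, so N_k = 5 + N_{k-1}^2.
  N_0 = 5
  N_1 = 5 + 5^2 = 30
So there are 30 ground terms available for substitution.
There is 1 variable to instantiate (y),  occurring in at least one literal, so different choices give different ground instances.
Number of ground instances = 30.

30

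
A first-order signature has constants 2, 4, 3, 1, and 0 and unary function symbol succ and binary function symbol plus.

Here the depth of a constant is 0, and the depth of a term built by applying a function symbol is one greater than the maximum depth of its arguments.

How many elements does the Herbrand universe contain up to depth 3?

Let N_k = |{terms of depth ≤ k}|. Then N_0 = 5 and N_k = 5 + N_{k-1} + N_{k-1}^2 for k ≥ 1 (one summand per function symbol, arity giving the exponent).
N_0 = 5
N_1 = 5 + 5 + 5^2 = 35
N_2 = 5 + 35 + 35^2 = 1265
N_3 = 5 + 1265 + 1265^2 = 1601495

1601495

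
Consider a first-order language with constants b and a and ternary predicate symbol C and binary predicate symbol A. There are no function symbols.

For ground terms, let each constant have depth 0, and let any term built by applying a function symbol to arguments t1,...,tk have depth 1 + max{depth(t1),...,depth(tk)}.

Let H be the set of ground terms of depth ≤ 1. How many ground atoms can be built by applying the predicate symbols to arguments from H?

First count ground terms of depth ≤ 1.
With no function symbols every ground term is a constant, so there are exactly 2 ground terms at every depth bound.
N_0 = 2
N_1 = 2
So |H| = 2.
Ground atoms are formed by filling each argument slot of a predicate with a term from H, so an r-ary predicate gives |H|^r atoms:
  C: 2^3 = 8;  A: 2^2 = 4
Total ground atoms: 8 + 4 = 12.

12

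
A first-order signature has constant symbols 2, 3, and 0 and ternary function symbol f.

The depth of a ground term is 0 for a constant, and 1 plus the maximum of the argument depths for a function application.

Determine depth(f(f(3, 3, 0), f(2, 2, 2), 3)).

2

depth(f(3, 3, 0)) = 1 + max(0, 0, 0) = 1
depth(f(2, 2, 2)) = 1 + max(0, 0, 0) = 1
depth(f(f(3, 3, 0), f(2, 2, 2), 3)) = 1 + max(1, 1, 0) = 2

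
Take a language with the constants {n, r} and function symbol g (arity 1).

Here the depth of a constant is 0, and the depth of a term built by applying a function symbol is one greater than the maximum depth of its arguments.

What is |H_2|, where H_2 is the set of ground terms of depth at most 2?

6

Let N_k count ground terms of depth at most k. Each non-constant term of depth ≤ k is some function symbol applied to depth-≤(k−1) arguments, giving N_k = 2 + N_{k-1}.
N_0 = 2
N_1 = 2 + 2 = 4
N_2 = 2 + 4 = 6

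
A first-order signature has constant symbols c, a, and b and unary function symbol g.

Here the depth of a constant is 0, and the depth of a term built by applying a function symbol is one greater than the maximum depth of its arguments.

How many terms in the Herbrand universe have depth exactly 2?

3

Let N_k count ground terms of depth at most k. Each non-constant term of depth ≤ k is some function symbol applied to depth-≤(k−1) arguments, giving N_k = 3 + N_{k-1}.
N_0 = 3
N_1 = 3 + 3 = 6
N_2 = 3 + 6 = 9
Terms of depth exactly 2: N_2 − N_1 = 9 − 6 = 3.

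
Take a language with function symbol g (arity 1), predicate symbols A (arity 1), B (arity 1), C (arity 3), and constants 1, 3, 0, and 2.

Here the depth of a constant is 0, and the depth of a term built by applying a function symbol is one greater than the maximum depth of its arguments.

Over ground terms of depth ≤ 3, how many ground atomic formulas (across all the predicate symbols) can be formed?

First count ground terms of depth ≤ 3.
Write N_k for the number of ground terms of depth ≤ k. A term of depth ≤ k is either a constant or a function symbol applied to arguments of depth ≤ k−1, so N_k = 4 + N_{k-1}.
N_0 = 4
N_1 = 4 + 4 = 8
N_2 = 4 + 8 = 12
N_3 = 4 + 12 = 16
So |H| = 16.
Ground atoms are formed by filling each argument slot of a predicate with a term from H, so an r-ary predicate gives |H|^r atoms:
  A: 16;  B: 16;  C: 16^3 = 4096
Total ground atoms: 16 + 16 + 4096 = 4128.

4128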